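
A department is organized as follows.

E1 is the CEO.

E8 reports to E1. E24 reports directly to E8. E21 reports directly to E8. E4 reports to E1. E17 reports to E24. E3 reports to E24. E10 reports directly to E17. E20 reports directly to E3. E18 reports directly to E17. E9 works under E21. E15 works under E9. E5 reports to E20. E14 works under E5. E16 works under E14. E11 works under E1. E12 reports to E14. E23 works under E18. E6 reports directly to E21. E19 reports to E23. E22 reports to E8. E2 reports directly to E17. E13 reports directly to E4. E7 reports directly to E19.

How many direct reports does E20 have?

1

E20 directly manages E5. That is 1 direct report.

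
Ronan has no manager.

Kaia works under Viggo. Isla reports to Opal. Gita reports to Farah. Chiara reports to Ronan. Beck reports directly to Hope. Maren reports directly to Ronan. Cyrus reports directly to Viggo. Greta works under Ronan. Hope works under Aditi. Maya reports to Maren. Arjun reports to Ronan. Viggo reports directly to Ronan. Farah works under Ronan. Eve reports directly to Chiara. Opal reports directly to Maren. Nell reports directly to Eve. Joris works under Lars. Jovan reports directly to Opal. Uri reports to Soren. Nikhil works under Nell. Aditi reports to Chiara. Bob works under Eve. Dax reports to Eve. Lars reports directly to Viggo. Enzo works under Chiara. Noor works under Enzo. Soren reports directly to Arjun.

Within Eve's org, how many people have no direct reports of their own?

3

The people in Eve's organization with no one reporting to them are Dax, Nikhil, Bob. That is 3.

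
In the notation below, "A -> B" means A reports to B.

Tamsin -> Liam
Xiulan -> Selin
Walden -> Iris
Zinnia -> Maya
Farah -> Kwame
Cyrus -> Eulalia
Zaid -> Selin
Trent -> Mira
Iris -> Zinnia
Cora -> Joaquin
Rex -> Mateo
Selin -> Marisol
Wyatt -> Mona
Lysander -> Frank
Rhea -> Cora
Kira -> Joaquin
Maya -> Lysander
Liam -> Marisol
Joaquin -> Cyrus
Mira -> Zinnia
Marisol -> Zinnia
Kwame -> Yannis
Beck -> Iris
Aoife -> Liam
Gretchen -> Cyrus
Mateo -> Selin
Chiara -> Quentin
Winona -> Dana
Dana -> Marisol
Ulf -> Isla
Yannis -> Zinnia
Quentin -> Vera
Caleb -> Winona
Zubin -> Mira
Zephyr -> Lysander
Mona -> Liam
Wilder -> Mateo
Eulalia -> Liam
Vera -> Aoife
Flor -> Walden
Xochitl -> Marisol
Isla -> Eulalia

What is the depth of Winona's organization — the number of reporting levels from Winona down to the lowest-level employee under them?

The longest chain under Winona runs Winona → Caleb, which is 1 level below Winona.

1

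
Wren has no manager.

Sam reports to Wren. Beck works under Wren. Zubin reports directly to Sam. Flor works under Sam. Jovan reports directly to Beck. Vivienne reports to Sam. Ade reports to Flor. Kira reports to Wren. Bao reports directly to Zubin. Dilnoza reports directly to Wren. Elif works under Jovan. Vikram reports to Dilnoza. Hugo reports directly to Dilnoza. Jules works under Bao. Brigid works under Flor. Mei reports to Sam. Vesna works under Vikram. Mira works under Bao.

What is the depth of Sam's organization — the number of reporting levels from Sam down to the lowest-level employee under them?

The longest chain under Sam runs Sam → Zubin → Bao → Mira, which is 3 levels below Sam.

3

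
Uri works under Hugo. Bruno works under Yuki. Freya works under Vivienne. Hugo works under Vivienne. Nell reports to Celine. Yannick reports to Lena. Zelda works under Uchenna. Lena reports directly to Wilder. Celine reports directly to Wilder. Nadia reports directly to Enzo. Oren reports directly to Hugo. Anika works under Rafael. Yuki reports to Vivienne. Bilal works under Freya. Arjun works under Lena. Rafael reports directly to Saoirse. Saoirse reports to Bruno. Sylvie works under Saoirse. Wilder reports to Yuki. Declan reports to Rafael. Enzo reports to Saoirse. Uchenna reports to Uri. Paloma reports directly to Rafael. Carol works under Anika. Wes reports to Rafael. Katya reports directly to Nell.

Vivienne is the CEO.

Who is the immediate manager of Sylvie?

Sylvie reports directly to Saoirse.

Saoirse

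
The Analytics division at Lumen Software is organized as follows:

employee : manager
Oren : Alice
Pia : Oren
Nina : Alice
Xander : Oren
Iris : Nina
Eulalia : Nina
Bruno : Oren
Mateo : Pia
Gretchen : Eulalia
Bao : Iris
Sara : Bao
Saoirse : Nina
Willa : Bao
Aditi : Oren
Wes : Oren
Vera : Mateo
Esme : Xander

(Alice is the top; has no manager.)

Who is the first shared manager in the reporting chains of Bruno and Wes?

Bruno's chain of managers is Oren, Alice. Wes's chain of managers is Oren, Alice. The first manager that appears in both chains is Oren.

Oren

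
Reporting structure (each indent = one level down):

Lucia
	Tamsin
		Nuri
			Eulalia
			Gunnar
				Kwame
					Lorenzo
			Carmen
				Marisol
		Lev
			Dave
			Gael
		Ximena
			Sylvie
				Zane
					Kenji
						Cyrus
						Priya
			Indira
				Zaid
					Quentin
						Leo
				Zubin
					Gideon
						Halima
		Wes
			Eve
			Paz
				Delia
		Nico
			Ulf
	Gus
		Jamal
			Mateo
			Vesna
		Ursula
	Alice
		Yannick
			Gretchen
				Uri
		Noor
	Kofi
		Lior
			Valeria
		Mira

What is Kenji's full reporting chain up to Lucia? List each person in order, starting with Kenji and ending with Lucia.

Kenji reports to Zane. Zane reports to Sylvie. Sylvie reports to Ximena. Ximena reports to Tamsin. Tamsin reports to Lucia. Lucia is at the top.

Kenji -> Zane -> Sylvie -> Ximena -> Tamsin -> Lucia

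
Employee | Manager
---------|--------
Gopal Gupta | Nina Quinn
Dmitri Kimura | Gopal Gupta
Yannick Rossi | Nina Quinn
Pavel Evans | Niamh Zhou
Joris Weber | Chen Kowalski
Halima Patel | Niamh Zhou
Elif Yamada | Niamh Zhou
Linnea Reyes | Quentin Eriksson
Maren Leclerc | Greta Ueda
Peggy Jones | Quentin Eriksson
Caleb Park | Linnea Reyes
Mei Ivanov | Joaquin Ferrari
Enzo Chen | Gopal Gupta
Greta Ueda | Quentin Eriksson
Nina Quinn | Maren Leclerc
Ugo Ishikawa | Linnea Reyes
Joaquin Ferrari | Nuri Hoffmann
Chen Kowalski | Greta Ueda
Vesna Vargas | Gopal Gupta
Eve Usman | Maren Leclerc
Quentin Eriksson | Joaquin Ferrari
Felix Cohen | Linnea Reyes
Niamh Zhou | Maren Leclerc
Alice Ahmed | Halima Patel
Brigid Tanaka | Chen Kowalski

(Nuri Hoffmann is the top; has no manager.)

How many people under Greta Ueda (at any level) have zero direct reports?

The people in Greta Ueda's organization with no one reporting to them are Brigid Tanaka, Joris Weber, Eve Usman, Pavel Evans, Alice Ahmed, Elif Yamada, Yannick Rossi, Vesna Vargas, Enzo Chen, Dmitri Kimura. That is 10.

10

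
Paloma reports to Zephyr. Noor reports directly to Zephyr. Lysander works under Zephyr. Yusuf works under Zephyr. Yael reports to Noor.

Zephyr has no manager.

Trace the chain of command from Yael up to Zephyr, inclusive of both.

Yael -> Noor -> Zephyr

Yael reports to Noor. Noor reports to Zephyr. Zephyr is at the top.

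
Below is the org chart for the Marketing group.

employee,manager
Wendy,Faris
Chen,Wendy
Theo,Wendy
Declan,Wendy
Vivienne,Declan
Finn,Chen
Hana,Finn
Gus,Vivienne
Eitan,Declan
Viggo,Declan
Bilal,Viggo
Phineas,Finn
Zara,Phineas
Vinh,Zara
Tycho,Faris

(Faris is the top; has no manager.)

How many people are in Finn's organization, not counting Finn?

4

Finn directly manages Hana, Phineas. Hana has no reports. Under Phineas: Zara, Vinh (2). So Finn's organization is 2 direct reports plus everyone under them: 1 + 3 = 4.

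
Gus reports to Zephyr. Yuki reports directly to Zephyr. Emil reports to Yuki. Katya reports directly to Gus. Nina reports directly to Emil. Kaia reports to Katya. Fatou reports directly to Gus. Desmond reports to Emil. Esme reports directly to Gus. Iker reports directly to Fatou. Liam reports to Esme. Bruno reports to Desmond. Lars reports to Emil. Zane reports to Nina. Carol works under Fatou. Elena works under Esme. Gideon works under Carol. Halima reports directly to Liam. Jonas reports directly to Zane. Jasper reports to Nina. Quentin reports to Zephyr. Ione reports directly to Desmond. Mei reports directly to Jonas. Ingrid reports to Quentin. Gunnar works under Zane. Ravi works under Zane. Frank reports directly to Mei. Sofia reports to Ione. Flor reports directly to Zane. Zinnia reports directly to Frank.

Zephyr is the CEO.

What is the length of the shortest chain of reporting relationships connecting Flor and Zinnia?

Flor is 1 level below Zane, and Zinnia is 4 levels below Zane (their lowest common manager). The shortest path runs up from Flor to Zane and back down to Zinnia: 1 + 4 = 5 links.

5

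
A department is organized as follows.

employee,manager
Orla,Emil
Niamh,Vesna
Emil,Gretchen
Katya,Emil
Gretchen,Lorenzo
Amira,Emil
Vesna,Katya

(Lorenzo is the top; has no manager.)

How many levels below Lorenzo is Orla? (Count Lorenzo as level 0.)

3

Chain from Orla up to Lorenzo: Orla → Emil → Gretchen → Lorenzo. That is 3 steps up, so Orla is 3 levels below Lorenzo.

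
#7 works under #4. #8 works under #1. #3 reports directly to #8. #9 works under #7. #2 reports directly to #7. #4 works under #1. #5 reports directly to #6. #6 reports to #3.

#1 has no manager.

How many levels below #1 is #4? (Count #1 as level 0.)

1

Chain from #4 up to #1: #4 → #1. That is 1 step up, so #4 is 1 level below #1.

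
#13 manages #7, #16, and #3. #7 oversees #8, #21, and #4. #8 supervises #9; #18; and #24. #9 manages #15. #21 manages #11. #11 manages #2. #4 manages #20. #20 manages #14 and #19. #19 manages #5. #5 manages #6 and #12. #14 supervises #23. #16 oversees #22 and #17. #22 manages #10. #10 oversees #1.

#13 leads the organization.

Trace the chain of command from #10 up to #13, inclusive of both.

#10 reports to #22. #22 reports to #16. #16 reports to #13. #13 is at the top.

#10 -> #22 -> #16 -> #13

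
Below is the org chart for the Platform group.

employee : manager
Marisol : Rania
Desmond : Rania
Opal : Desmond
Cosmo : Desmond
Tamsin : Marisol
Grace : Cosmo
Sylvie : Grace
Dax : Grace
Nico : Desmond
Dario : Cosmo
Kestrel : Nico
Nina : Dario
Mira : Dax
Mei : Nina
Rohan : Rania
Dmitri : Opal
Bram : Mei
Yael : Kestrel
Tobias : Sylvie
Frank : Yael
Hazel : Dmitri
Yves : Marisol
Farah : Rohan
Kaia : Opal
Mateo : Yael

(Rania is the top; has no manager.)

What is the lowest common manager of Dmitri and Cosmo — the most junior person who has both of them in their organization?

Desmond

Dmitri's chain of managers is Opal, Desmond, Rania. Cosmo's chain of managers is Desmond, Rania. The first manager that appears in both chains is Desmond.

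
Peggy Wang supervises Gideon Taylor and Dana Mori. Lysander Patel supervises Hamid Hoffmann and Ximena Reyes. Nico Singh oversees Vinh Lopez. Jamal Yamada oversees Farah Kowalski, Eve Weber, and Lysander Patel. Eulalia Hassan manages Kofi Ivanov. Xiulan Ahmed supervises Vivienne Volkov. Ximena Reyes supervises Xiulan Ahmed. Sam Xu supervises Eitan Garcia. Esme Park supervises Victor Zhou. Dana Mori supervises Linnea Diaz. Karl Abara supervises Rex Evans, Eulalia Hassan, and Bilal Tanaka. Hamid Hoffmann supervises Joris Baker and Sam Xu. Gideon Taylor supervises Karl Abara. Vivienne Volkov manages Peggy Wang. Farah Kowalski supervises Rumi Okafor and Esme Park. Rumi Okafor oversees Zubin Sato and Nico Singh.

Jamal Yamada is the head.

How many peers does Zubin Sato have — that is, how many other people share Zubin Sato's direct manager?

1

Zubin Sato reports to Rumi Okafor. Rumi Okafor's other direct reports are Nico Singh — 1 peer.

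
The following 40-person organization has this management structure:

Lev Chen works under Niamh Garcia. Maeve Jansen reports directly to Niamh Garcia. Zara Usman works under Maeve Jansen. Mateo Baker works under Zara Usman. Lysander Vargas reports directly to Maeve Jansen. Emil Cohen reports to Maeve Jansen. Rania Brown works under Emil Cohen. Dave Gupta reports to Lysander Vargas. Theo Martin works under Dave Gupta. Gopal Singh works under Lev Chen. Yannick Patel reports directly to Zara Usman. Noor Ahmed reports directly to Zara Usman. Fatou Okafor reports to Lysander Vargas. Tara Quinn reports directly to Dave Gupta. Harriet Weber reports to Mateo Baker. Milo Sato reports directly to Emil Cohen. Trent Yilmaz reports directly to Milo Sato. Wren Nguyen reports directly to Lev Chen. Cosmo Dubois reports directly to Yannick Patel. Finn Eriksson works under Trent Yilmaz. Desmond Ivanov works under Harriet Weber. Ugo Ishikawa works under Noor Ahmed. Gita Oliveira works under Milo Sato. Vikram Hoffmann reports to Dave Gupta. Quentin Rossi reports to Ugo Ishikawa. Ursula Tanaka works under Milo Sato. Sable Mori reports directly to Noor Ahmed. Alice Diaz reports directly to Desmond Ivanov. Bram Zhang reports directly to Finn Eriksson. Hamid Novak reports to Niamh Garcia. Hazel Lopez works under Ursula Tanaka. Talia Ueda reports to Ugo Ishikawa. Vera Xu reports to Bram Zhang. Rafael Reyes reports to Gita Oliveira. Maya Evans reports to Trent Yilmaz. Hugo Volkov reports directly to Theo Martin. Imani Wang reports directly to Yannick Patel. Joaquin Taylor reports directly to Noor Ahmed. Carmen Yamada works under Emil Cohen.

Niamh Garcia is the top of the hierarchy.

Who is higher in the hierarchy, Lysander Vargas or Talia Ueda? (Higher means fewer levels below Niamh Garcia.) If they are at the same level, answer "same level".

Lysander Vargas is 2 levels below Niamh Garcia; Talia Ueda is 5. Lysander Vargas is higher.

Lysander Vargas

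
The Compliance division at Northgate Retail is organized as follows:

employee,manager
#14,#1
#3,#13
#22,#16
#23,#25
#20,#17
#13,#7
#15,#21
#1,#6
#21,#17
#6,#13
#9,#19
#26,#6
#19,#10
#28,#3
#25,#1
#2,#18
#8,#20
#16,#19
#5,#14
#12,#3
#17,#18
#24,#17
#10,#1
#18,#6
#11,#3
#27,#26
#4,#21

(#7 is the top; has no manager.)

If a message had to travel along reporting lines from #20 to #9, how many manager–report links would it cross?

7

#20 is 3 levels below #6, and #9 is 4 levels below #6 (their lowest common manager). The shortest path runs up from #20 to #6 and back down to #9: 3 + 4 = 7 links.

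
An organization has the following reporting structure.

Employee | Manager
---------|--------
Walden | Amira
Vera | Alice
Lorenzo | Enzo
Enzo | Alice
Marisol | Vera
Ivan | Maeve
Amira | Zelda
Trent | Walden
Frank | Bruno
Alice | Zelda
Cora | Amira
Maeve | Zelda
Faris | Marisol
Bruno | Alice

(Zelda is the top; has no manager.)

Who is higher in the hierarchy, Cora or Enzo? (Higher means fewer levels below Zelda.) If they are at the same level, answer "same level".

Both Cora and Enzo are 2 levels below Zelda.

same level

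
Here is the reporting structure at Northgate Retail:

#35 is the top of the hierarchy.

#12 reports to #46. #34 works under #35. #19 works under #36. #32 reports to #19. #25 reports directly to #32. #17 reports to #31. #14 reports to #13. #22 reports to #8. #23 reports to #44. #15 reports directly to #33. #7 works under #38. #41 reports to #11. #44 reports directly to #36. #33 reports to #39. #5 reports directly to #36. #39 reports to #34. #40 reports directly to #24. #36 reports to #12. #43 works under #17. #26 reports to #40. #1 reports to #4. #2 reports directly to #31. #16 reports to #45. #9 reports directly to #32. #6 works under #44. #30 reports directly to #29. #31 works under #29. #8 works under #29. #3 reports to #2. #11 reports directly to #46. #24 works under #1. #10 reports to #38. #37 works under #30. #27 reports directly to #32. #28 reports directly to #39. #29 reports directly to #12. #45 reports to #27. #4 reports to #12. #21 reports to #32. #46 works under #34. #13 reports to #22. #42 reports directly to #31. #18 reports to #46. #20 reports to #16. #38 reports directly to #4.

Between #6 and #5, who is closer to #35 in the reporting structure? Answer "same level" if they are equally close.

#5

#6 is 6 levels below #35; #5 is 5. #5 is higher.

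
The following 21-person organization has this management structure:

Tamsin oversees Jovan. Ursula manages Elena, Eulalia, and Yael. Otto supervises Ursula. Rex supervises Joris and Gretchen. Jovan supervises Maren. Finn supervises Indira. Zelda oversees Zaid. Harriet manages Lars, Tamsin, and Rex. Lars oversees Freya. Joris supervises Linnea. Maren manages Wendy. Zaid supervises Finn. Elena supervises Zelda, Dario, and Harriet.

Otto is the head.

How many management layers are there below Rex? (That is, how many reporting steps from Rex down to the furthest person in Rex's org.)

2

The longest chain under Rex runs Rex → Joris → Linnea, which is 2 levels below Rex.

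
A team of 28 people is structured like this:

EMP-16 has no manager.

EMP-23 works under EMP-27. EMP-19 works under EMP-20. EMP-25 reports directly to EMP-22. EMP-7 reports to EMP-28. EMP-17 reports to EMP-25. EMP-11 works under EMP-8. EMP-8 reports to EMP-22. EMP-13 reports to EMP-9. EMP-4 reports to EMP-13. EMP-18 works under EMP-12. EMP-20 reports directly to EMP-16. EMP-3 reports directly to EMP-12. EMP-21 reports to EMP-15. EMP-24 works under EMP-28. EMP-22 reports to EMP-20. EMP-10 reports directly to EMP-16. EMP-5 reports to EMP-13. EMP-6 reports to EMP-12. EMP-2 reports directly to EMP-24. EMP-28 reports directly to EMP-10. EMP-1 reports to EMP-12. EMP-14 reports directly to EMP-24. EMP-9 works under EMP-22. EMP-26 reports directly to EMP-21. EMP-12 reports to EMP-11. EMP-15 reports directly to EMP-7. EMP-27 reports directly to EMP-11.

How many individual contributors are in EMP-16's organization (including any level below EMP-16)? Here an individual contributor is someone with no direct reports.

12

The people in EMP-16's organization with no one reporting to them are EMP-14, EMP-2, EMP-26, EMP-19, EMP-17, EMP-23, EMP-3, EMP-6, EMP-1, EMP-18, EMP-5, EMP-4. That is 12.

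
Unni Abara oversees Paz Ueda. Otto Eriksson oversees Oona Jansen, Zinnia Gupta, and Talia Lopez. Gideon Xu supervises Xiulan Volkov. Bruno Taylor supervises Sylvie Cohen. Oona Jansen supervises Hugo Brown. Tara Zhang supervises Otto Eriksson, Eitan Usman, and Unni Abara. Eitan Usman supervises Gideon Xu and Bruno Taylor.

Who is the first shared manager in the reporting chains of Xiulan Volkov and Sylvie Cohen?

Xiulan Volkov's chain of managers is Gideon Xu, Eitan Usman, Tara Zhang. Sylvie Cohen's chain of managers is Bruno Taylor, Eitan Usman, Tara Zhang. The first manager that appears in both chains is Eitan Usman.

Eitan Usman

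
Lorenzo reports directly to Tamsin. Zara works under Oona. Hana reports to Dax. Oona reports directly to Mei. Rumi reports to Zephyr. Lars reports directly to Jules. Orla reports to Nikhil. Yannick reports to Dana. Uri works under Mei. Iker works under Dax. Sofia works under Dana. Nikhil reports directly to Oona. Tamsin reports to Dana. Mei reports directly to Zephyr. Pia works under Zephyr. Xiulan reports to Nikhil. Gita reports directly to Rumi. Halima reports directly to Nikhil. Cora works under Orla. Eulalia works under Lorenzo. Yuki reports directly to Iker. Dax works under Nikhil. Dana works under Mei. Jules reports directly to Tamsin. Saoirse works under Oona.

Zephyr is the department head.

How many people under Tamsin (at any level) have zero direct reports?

2

The people in Tamsin's organization with no one reporting to them are Lars, Eulalia. That is 2.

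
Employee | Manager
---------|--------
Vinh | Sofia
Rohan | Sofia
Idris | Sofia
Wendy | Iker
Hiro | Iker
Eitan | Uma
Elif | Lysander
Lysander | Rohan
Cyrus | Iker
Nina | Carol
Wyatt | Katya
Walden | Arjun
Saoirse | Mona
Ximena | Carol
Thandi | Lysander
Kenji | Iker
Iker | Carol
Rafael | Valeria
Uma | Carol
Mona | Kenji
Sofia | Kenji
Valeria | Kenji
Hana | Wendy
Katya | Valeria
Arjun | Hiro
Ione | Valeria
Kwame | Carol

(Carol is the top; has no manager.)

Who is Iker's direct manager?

Carol

Iker reports directly to Carol.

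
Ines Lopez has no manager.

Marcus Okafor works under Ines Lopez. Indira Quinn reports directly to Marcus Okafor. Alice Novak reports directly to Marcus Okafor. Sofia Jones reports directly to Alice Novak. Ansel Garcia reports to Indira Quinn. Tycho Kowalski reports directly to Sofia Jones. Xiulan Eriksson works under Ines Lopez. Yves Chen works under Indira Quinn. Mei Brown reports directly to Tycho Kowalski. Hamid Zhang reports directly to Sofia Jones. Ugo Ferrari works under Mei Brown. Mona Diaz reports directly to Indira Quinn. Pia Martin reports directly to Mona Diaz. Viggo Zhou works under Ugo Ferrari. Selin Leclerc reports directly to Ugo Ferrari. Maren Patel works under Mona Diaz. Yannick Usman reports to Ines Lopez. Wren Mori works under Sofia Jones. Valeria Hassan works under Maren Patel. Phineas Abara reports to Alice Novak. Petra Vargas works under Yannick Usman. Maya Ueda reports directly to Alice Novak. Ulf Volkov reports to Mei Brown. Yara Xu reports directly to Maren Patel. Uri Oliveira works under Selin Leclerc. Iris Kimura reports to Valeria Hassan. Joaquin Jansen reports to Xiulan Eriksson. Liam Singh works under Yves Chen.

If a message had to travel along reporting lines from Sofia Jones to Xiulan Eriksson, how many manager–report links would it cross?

4

Sofia Jones is 3 levels below Ines Lopez, and Xiulan Eriksson is 1 level below Ines Lopez (their lowest common manager). The shortest path runs up from Sofia Jones to Ines Lopez and back down to Xiulan Eriksson: 3 + 1 = 4 links.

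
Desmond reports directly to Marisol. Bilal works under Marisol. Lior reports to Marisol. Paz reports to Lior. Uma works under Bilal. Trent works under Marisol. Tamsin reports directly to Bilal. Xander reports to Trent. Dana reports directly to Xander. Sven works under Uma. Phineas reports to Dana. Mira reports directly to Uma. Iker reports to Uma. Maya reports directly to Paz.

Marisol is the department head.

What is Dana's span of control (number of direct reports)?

1

Dana directly manages Phineas. That is 1 direct report.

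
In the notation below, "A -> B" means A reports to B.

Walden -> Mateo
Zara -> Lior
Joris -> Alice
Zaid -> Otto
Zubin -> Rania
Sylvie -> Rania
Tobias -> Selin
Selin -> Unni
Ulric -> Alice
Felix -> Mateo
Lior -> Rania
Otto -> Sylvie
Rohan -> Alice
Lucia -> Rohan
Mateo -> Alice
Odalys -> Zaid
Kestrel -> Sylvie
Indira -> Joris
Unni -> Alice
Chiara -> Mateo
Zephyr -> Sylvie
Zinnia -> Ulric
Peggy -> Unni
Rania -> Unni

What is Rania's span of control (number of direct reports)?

3

Rania directly manages Zubin, Sylvie, Lior. That is 3 direct reports.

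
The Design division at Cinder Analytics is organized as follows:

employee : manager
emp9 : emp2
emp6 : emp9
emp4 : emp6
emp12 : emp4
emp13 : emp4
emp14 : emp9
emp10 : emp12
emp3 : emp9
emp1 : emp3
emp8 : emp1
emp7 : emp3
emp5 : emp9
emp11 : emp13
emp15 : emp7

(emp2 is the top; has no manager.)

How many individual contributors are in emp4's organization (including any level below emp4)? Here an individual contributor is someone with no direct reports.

2

The people in emp4's organization with no one reporting to them are emp11, emp10. That is 2.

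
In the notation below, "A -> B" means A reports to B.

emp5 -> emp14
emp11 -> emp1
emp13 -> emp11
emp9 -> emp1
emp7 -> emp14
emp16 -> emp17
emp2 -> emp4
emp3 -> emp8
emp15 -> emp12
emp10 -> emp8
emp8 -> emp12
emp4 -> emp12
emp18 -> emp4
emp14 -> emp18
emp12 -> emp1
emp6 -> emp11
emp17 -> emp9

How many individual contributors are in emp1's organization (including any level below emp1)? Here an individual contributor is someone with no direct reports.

9

The people in emp1's organization with no one reporting to them are emp16, emp13, emp6, emp15, emp10, emp3, emp2, emp7, emp5. That is 9.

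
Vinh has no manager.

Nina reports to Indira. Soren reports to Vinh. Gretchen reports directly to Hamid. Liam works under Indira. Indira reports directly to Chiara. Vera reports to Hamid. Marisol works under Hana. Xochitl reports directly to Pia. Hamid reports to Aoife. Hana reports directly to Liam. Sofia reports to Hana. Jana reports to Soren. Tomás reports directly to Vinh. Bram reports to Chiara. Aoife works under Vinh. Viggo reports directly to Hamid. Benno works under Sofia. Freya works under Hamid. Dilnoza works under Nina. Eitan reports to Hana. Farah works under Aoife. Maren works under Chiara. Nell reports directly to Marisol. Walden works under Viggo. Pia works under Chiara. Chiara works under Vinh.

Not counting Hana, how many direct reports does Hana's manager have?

Hana reports to Liam, and Liam has no other direct reports. Hana has 0 peers.

0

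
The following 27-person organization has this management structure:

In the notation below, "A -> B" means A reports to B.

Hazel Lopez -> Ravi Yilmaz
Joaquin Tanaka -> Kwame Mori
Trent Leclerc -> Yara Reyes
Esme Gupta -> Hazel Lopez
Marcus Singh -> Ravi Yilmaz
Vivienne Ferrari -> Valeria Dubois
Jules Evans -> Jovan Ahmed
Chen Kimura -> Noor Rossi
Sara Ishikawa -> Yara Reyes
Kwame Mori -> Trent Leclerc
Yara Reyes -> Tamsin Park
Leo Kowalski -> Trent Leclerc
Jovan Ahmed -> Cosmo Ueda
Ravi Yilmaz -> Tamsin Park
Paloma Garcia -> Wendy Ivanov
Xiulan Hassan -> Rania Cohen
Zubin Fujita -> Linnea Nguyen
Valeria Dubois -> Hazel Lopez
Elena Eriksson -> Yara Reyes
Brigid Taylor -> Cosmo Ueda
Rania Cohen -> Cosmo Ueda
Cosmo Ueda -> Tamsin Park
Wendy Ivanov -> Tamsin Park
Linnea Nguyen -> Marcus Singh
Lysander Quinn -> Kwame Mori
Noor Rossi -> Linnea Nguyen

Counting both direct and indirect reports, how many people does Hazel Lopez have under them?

Hazel Lopez directly manages Valeria Dubois, Esme Gupta. Under Valeria Dubois: Vivienne Ferrari (1). Esme Gupta has no reports. So Hazel Lopez's organization is 2 direct reports plus everyone under them: 2 + 1 = 3.

3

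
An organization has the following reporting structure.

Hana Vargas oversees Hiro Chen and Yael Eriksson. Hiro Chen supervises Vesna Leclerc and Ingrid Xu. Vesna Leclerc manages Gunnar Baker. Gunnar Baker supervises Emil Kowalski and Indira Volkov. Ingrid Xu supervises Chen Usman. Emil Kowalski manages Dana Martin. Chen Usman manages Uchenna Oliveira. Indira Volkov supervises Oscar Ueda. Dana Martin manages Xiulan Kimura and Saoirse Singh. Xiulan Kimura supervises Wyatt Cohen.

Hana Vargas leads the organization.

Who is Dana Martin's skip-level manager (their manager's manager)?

Gunnar Baker

Dana Martin reports to Emil Kowalski, and Emil Kowalski reports to Gunnar Baker. So Dana Martin's skip-level manager is Gunnar Baker.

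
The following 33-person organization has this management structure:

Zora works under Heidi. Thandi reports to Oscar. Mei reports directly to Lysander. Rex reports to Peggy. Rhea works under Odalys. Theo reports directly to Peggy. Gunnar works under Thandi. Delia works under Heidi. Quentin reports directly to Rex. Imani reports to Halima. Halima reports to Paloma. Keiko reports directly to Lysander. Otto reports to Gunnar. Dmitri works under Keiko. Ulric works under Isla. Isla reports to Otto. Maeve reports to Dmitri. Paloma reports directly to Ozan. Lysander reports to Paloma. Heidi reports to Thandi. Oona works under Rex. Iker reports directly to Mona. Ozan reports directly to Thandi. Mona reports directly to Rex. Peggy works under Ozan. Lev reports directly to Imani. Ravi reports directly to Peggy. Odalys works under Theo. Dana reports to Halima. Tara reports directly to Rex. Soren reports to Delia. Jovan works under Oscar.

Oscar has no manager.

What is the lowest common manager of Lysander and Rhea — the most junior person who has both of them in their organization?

Lysander's chain of managers is Paloma, Ozan, Thandi, Oscar. Rhea's chain of managers is Odalys, Theo, Peggy, Ozan, Thandi, Oscar. The first manager that appears in both chains is Ozan.

Ozan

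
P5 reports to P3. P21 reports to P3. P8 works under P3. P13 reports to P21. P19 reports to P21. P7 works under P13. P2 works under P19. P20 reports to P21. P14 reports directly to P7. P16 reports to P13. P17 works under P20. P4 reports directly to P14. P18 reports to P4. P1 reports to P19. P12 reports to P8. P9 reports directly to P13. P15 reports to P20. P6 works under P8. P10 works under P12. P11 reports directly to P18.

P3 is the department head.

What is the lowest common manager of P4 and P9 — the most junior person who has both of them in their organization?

P4's chain of managers is P14, P7, P13, P21, P3. P9's chain of managers is P13, P21, P3. The first manager that appears in both chains is P13.

P13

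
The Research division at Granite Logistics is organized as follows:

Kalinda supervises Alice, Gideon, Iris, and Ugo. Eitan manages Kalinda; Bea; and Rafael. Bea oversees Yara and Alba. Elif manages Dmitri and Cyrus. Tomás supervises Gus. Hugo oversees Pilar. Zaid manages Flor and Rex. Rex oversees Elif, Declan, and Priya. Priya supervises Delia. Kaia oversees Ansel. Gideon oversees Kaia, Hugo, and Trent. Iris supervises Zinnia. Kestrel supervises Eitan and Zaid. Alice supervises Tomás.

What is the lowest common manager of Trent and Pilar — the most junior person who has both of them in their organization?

Trent's chain of managers is Gideon, Kalinda, Eitan, Kestrel. Pilar's chain of managers is Hugo, Gideon, Kalinda, Eitan, Kestrel. The first manager that appears in both chains is Gideon.

Gideon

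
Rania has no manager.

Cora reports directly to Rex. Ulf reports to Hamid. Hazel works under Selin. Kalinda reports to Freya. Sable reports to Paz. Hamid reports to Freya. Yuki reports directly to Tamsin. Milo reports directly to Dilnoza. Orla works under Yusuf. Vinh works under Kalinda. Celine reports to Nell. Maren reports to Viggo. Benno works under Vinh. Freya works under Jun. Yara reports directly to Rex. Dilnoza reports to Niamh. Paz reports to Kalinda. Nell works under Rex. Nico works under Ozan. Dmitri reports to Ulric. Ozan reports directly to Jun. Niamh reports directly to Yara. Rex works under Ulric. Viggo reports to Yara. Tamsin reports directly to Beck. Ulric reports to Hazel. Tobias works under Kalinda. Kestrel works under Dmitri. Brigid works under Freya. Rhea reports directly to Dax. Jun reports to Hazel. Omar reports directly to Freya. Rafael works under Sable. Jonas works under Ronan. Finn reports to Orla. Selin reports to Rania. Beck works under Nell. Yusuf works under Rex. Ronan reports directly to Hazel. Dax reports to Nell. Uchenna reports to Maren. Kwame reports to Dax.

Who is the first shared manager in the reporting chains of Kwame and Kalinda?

Kwame's chain of managers is Dax, Nell, Rex, Ulric, Hazel, Selin, Rania. Kalinda's chain of managers is Freya, Jun, Hazel, Selin, Rania. The first manager that appears in both chains is Hazel.

Hazel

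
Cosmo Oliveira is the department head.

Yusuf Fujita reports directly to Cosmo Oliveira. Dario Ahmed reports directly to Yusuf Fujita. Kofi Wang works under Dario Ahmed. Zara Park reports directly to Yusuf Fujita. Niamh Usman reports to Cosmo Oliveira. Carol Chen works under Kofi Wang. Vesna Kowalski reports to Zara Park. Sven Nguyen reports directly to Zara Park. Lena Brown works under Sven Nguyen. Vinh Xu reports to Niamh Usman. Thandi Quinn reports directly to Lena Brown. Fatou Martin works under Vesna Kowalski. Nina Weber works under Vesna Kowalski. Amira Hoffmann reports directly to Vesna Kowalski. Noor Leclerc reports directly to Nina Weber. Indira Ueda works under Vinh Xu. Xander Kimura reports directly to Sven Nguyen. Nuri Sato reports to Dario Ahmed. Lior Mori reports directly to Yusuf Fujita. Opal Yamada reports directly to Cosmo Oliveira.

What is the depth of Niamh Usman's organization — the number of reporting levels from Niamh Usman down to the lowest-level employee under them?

The longest chain under Niamh Usman runs Niamh Usman → Vinh Xu → Indira Ueda, which is 2 levels below Niamh Usman.

2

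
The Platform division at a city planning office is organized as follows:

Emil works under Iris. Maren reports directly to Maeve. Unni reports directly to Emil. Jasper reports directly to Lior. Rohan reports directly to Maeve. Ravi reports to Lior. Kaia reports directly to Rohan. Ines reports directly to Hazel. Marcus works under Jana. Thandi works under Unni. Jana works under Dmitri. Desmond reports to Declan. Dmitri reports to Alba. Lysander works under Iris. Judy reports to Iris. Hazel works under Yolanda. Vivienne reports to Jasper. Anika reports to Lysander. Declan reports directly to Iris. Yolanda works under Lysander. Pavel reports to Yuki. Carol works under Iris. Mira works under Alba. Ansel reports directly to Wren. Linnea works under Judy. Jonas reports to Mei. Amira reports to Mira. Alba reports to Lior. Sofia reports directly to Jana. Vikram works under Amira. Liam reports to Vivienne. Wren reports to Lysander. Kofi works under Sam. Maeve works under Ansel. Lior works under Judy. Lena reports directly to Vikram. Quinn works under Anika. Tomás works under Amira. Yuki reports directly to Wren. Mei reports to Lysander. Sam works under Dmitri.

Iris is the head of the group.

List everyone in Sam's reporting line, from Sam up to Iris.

Sam -> Dmitri -> Alba -> Lior -> Judy -> Iris

Sam reports to Dmitri. Dmitri reports to Alba. Alba reports to Lior. Lior reports to Judy. Judy reports to Iris. Iris is at the top.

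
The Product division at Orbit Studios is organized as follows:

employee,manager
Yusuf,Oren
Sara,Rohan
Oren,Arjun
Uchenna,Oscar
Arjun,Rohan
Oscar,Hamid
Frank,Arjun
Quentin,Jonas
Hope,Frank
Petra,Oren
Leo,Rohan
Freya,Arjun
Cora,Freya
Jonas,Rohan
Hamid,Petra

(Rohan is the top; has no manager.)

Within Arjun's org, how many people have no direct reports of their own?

The people in Arjun's organization with no one reporting to them are Cora, Hope, Yusuf, Uchenna. That is 4.

4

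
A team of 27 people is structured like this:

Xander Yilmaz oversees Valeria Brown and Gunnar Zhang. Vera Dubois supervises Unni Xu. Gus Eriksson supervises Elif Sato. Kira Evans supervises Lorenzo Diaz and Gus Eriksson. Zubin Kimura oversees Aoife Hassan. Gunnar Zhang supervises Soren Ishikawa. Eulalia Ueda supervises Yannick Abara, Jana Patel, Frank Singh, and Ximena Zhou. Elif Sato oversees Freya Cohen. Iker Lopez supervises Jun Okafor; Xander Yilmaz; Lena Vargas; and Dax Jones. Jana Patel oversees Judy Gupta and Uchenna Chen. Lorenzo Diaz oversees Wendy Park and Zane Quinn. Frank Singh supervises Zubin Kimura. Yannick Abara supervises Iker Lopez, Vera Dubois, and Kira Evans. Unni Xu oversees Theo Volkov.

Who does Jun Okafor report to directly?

Iker Lopez

Jun Okafor reports directly to Iker Lopez.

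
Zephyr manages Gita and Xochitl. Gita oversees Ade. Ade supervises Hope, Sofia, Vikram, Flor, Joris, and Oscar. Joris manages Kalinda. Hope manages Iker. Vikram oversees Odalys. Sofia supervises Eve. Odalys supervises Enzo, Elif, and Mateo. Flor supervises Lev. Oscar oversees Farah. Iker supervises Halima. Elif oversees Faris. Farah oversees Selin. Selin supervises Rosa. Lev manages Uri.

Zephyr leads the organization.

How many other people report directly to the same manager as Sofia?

Sofia reports to Ade. Ade's other direct reports are Joris, Hope, Vikram, Flor, Oscar — 5 peers.

5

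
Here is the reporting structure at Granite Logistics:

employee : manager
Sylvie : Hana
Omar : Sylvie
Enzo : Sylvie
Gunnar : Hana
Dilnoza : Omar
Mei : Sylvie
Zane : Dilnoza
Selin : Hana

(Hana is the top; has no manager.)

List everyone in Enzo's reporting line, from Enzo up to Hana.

Enzo -> Sylvie -> Hana

Enzo reports to Sylvie. Sylvie reports to Hana. Hana is at the top.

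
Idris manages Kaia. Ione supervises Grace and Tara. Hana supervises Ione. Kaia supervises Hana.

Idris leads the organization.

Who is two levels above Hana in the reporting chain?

Idris

Hana reports to Kaia, and Kaia reports to Idris. So Hana's skip-level manager is Idris.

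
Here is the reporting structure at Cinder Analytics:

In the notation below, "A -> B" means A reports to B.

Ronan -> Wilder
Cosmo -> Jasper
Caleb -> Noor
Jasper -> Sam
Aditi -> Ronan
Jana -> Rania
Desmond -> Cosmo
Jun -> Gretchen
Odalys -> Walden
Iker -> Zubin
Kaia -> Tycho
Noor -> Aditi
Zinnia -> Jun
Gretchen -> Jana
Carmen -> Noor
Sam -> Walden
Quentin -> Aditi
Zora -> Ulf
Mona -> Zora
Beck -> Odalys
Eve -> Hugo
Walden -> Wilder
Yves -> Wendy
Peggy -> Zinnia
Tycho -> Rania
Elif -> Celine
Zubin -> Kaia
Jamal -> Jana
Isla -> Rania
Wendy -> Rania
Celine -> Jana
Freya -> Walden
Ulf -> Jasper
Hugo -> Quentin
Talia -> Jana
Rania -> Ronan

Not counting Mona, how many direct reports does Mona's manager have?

Mona reports to Zora, and Zora has no other direct reports. Mona has 0 peers.

0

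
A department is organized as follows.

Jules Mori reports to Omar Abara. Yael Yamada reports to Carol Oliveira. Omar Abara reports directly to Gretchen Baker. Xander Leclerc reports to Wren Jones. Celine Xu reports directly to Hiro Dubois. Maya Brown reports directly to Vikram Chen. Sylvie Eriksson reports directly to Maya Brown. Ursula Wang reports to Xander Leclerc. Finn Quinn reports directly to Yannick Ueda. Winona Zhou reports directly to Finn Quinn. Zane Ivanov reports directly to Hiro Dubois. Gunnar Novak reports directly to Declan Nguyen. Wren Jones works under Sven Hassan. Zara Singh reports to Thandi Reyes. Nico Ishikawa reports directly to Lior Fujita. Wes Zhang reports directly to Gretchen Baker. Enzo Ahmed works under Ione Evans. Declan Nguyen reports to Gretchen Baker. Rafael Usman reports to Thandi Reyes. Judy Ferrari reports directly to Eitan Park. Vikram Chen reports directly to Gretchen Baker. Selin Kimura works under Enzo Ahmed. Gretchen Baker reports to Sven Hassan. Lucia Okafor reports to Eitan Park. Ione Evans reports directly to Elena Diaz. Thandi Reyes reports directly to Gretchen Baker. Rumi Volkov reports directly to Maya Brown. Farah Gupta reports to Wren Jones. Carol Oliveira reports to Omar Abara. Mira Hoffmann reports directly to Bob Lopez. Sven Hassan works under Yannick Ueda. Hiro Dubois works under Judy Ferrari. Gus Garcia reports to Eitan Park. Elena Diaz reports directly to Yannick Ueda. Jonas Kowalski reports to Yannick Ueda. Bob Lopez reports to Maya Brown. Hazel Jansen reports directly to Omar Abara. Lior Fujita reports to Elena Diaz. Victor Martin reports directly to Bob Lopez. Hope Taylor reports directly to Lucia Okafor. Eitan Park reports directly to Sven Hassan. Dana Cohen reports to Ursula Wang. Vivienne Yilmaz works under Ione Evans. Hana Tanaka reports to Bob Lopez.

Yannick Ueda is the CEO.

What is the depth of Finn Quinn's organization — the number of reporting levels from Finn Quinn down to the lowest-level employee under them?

1

The longest chain under Finn Quinn runs Finn Quinn → Winona Zhou, which is 1 level below Finn Quinn.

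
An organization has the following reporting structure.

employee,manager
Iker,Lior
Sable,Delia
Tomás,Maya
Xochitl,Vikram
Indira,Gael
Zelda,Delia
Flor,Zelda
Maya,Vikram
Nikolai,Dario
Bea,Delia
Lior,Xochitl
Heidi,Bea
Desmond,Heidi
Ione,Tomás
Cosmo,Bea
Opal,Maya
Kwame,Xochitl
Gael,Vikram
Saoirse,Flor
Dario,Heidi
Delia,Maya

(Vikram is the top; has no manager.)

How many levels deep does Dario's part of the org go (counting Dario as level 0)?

1

The longest chain under Dario runs Dario → Nikolai, which is 1 level below Dario.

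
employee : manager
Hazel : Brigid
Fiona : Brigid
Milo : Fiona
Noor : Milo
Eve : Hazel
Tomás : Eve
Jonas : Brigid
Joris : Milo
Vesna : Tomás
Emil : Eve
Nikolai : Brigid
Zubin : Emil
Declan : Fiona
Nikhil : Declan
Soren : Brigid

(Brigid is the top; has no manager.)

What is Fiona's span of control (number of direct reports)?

Fiona directly manages Milo, Declan. That is 2 direct reports.

2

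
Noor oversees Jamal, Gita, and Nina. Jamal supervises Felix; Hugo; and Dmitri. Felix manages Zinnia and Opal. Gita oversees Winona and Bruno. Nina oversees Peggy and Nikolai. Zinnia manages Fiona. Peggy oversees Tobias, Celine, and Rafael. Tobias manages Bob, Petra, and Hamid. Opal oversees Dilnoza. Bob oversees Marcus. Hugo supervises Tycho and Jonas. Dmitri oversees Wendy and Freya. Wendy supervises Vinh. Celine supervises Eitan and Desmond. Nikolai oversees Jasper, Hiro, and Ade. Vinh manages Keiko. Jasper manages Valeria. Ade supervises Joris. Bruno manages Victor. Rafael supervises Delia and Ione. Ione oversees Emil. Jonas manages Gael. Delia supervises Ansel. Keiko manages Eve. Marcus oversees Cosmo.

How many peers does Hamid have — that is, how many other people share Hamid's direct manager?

Hamid reports to Tobias. Tobias's other direct reports are Bob, Petra — 2 peers.

2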